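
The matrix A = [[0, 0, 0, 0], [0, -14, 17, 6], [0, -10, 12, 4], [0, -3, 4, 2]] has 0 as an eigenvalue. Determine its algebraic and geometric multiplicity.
The characteristic polynomial is x^4, so the factor x appears with exponent 4: the algebraic multiplicity is 4.

rank(A) = 2, so the eigenspace has dimension 4 - 2 = 2: the geometric multiplicity is 2.

Since 2 < 4, A is not diagonalizable.

algebraic multiplicity 4, geometric multiplicity 2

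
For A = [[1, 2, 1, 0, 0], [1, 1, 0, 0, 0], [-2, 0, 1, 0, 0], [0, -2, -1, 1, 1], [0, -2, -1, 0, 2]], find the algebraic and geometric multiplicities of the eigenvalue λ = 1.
The characteristic polynomial is (x - 2)(x - 1)^4, so the factor x - 1 appears with exponent 4: the algebraic multiplicity is 4.

rank(A - I) = 3, so the eigenspace has dimension 5 - 3 = 2: the geometric multiplicity is 2.

Since 2 < 4, A is not diagonalizable.

algebraic multiplicity 4, geometric multiplicity 2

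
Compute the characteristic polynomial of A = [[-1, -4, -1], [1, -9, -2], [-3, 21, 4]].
χ_A(x) = (x + 2)^3

xI - A = [[x + 1, 4, 1], [-1, x + 9, 2], [3, -21, x - 4]].

Expanding det(xI - A) along the first row:
det(xI - A) = + (x + 1)·det([[x + 9, 2], [-21, x - 4]]) - (4)·det([[-1, 2], [3, x - 4]]) + (1)·det([[-1, x + 9], [3, -21]]).

Evaluating gives χ_A(x) = x^3 + 6x^2 + 12x + 8 = (x + 2)^3.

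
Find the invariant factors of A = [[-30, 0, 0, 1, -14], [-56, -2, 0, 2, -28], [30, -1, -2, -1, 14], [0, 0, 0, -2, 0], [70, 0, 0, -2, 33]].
The Jordan structure of A has elementary divisors (x + 2)^2, (x + 2)^2, (x - 5). Arranging the block sizes at each eigenvalue in decreasing order and taking row products gives the invariant factors.

Invariant factors (smallest first, each dividing the next): (x + 2)^2, (x - 5)(x + 2)^2.

Check: the last factor (x - 5)(x + 2)^2 is the minimal polynomial, and the product (x - 5)(x + 2)^4 is the characteristic polynomial.

(x + 2)^2, (x - 5)(x + 2)^2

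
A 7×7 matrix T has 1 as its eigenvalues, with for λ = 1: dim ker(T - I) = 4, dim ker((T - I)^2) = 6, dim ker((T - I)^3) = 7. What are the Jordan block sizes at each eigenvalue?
λ = 1: successive nullity increments [4, 2, 1] count blocks of size ≥ k; block sizes are [3, 2, 1, 1].

Jordan blocks: (1, 3), (1, 2), (1, 1), (1, 1)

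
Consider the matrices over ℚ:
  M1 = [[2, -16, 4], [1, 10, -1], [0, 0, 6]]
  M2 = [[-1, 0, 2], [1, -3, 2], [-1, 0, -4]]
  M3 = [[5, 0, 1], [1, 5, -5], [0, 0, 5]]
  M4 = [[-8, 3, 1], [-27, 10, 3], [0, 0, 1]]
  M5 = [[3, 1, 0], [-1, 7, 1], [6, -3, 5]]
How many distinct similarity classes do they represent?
4 classes: {M1}, {M2}, {M3, M5}, {M4}

Characteristic polynomials: χ_{M1} = (x - 6)^3, χ_{M2} = (x + 2)(x + 3)^2, χ_{M3} = (x - 5)^3, χ_{M4} = (x - 1)^3, χ_{M5} = (x - 5)^3.

{M1}: invariant factors x - 6, (x - 6)^2.

{M2}: invariant factors (x + 2)(x + 3)^2.

{M3, M5}: invariant factors (x - 5)^3.

{M4}: invariant factors x - 1, (x - 1)^2.

Matrices are similar if and only if their invariant-factor lists agree; the partition into similarity classes is {M1}, {M2}, {M3, M5}, {M4}.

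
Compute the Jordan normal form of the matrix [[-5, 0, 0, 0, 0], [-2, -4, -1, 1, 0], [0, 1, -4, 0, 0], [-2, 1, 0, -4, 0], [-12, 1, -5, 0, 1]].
J = [[-5, 0, 0, 0, 0], [0, -4, 1, 0, 0], [0, 0, -4, 1, 0], [0, 0, 0, -4, 0], [0, 0, 0, 0, 1]]

The characteristic polynomial is det(xI - A) = (x - 1)(x + 4)^3(x + 5), so the eigenvalues are -5 (algebraic multiplicity 1), -4 (algebraic multiplicity 3), 1 (algebraic multiplicity 1).

For λ = -5: algebraic multiplicity 1 gives one 1×1 block.

For λ = -4: rank(A + 4I) = 4, rank((A + 4I)^2) = 3, rank((A + 4I)^3) = 2. The eigenspace has dimension 5 - 4 = 1, so there is 1 Jordan block; the rank sequence gives block sizes [3].

For λ = 1: algebraic multiplicity 1 gives one 1×1 block.

Assembling the blocks gives the Jordan form J above.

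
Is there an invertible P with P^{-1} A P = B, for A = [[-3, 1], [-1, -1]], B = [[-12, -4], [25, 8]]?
Yes.

Two matrices over a field are similar if and only if they have the same invariant factors.

Both A and B have characteristic polynomial (x + 2)^2 and minimal polynomial (x + 2)^2. Computing further, both have invariant factors (x + 2)^2. Hence A and B are similar.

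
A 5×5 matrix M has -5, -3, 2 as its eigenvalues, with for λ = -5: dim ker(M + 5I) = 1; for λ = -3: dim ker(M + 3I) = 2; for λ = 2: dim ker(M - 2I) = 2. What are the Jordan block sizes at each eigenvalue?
λ = -5: successive nullity increments [1] count blocks of size ≥ k; block sizes are [1].
λ = -3: successive nullity increments [2] count blocks of size ≥ k; block sizes are [1, 1].
λ = 2: successive nullity increments [2] count blocks of size ≥ k; block sizes are [1, 1].

Jordan blocks: (-5, 1), (-3, 1), (-3, 1), (2, 1), (2, 1)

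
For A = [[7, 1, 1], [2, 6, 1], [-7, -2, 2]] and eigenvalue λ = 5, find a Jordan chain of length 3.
We seek v_1 ∈ ker((A - 5I)^3) \ ker((A - 5I)^2), then set v_{i+1} = (A - 5I) v_i.

One such chain is v_1 = [[-1, 0, 2]]^T, v_2 = [[0, 0, 1]]^T, v_3 = [[1, 1, -3]]^T. Check: (A - 5I) v_3 = [[0, 0, 0]]^T = 0.

v_1 = [[-1, 0, 2]]^T, v_2 = [[0, 0, 1]]^T, v_3 = [[1, 1, -3]]^T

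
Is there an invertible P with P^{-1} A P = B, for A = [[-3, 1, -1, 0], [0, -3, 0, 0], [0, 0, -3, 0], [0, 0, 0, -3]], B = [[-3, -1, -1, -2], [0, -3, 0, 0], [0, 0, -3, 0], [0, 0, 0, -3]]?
Two matrices over a field are similar if and only if they have the same invariant factors.

Both A and B have characteristic polynomial (x + 3)^4 and minimal polynomial (x + 3)^2. Computing further, both have invariant factors x + 3, x + 3, (x + 3)^2. Hence A and B are similar.

Yes.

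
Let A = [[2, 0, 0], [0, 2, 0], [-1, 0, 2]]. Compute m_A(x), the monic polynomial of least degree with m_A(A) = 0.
m_A(x) = (x - 2)^2

The characteristic polynomial factors as (x - 2)^3. The minimal polynomial is ∏(x - λ)^{k_λ} where k_λ is the size of the largest Jordan block at λ.

For λ = 2: rank(A - 2I) = 1, and the largest Jordan block has size 2 (the smallest k with rank((A - 2I)^k) = rank((A - 2I)^(k+1))).

So m_A(x) = (x - 2)^2.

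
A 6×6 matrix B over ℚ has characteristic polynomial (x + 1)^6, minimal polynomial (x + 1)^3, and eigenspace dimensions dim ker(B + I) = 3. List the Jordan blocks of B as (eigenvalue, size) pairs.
λ = -1: algebraic multiplicity 6 (exponent in χ_B), largest block size 3 (exponent in m_B), 3 blocks (geometric multiplicity). These force block sizes [3, 2, 1].

Jordan blocks: (-1, 3), (-1, 2), (-1, 1)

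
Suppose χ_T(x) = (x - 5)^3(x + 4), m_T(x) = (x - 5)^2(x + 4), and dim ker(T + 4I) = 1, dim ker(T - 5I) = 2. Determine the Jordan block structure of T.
λ = -4: algebraic multiplicity 1 (exponent in χ_T), largest block size 1 (exponent in m_T), 1 block (geometric multiplicity). This forces block sizes [1].
λ = 5: algebraic multiplicity 3 (exponent in χ_T), largest block size 2 (exponent in m_T), 2 blocks (geometric multiplicity). These force block sizes [2, 1].

Jordan blocks: (-4, 1), (5, 2), (5, 1)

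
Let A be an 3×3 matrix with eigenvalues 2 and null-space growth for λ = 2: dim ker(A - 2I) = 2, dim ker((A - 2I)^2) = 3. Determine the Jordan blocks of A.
λ = 2: successive nullity increments [2, 1] count blocks of size ≥ k; block sizes are [2, 1].

Jordan blocks: (2, 2), (2, 1)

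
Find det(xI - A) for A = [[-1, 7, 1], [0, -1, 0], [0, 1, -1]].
χ_A(x) = (x + 1)^3

xI - A = [[x + 1, -7, -1], [0, x + 1, 0], [0, -1, x + 1]].

Expanding det(xI - A) along the first row:
det(xI - A) = + (x + 1)·det([[x + 1, 0], [-1, x + 1]]) - (-7)·det([[0, 0], [0, x + 1]]) + (-1)·det([[0, x + 1], [0, -1]]).

Evaluating gives χ_A(x) = x^3 + 3x^2 + 3x + 1 = (x + 1)^3.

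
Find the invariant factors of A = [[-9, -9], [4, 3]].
(x + 3)^2

The Jordan structure of A has elementary divisors (x + 3)^2. Arranging the block sizes at each eigenvalue in decreasing order and taking row products gives the invariant factors.

Invariant factors (smallest first, each dividing the next): (x + 3)^2.

Check: the last factor (x + 3)^2 is the minimal polynomial, and the product (x + 3)^2 is the characteristic polynomial.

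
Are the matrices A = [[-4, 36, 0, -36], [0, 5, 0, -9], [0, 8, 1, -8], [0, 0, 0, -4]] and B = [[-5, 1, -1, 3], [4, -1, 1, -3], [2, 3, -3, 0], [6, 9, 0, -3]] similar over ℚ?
No.

trace(A) = -2 but trace(B) = -12. The trace is a similarity invariant, so A and B are not similar.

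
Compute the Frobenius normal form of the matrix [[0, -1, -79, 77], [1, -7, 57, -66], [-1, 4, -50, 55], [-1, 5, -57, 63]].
The invariant factors of A (the non-unit diagonal entries of the Smith normal form of xI - A over ℚ[x]) are (x - 6)(x + 3)(x^2 - 3x + 4), each dividing the next. The characteristic polynomial is their product, (x - 6)(x + 3)(x^2 - 3x + 4).

The rational canonical form is the block-diagonal matrix of companion matrices C(f_i):
R = [[0, 0, 0, 72], [1, 0, 0, -42], [0, 1, 0, 5], [0, 0, 1, 6]].

Note the characteristic polynomial does not split into linear factors over ℚ, so A has no Jordan form over ℚ; the rational canonical form exists over any field.

R = [[0, 0, 0, 72], [1, 0, 0, -42], [0, 1, 0, 5], [0, 0, 1, 6]]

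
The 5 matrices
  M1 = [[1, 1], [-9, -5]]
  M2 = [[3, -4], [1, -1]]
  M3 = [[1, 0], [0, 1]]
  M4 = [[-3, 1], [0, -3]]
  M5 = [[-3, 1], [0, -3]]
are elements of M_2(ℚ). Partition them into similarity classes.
4 classes: {M1}, {M2}, {M3}, {M4, M5}

Characteristic polynomials: χ_{M1} = (x + 2)^2, χ_{M2} = (x - 1)^2, χ_{M3} = (x - 1)^2, χ_{M4} = (x + 3)^2, χ_{M5} = (x + 3)^2.

{M1}: invariant factors (x + 2)^2.

{M2}: invariant factors (x - 1)^2.

{M3}: invariant factors x - 1, x - 1.

{M4, M5}: invariant factors (x + 3)^2.

Matrices are similar if and only if their invariant-factor lists agree; the partition into similarity classes is {M1}, {M2}, {M3}, {M4, M5}.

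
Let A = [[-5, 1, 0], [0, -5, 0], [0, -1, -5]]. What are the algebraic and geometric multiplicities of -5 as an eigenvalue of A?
The characteristic polynomial is (x + 5)^3, so the factor x + 5 appears with exponent 3: the algebraic multiplicity is 3.

rank(A + 5I) = 1, so the eigenspace has dimension 3 - 1 = 2: the geometric multiplicity is 2.

Since 2 < 3, A is not diagonalizable.

algebraic multiplicity 3, geometric multiplicity 2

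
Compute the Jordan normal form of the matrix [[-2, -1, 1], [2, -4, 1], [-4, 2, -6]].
J = [[-4, 1, 0], [0, -4, 1], [0, 0, -4]]

The characteristic polynomial is det(xI - A) = (x + 4)^3, so the eigenvalues are -4 (algebraic multiplicity 3).

For λ = -4: rank(A + 4I) = 2, rank((A + 4I)^2) = 1, rank((A + 4I)^3) = 0. The eigenspace has dimension 3 - 2 = 1, so there is 1 Jordan block; the rank sequence gives block sizes [3].

Assembling the blocks gives the Jordan form J above.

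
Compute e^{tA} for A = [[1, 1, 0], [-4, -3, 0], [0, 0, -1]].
e^{tA} = [[(2*t + 1)*e^{-t}, t*e^{-t}, 0], [-4*t*e^{-t}, (1 - 2*t)*e^{-t}, 0], [0, 0, e^{-t}]]

A has Jordan form J = [[-1, 1, 0], [0, -1, 0], [0, 0, -1]] with A = PJP^{-1}, so e^{tA} = P e^{tJ} P^{-1}.

For a Jordan block J_k(λ), e^{tJ_k(λ)} = e^{λt} · (I + tN + t^2 N^2/2! + ... + t^{k-1} N^{k-1}/(k-1)!) where N is the nilpotent superdiagonal part.

Assembling the blocks and conjugating back gives the entries of e^{tA} as shown above.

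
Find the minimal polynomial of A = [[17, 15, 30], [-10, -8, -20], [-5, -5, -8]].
The characteristic polynomial factors as (x - 2)^2(x + 3). The minimal polynomial is ∏(x - λ)^{k_λ} where k_λ is the size of the largest Jordan block at λ.

For λ = -3: rank(A + 3I) = 2, and the largest Jordan block has size 1 (the smallest k with rank((A + 3I)^k) = rank((A + 3I)^(k+1))).
For λ = 2: rank(A - 2I) = 1, and the largest Jordan block has size 1 (the smallest k with rank((A - 2I)^k) = rank((A - 2I)^(k+1))).

So m_A(x) = (x - 2)(x + 3).

m_A(x) = (x - 2)(x + 3)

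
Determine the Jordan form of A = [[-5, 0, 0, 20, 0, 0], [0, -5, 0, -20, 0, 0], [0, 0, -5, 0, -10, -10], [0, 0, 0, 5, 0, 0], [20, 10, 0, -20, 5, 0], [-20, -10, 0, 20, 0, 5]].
The characteristic polynomial is det(xI - A) = (x - 5)^3(x + 5)^3, so the eigenvalues are -5 (algebraic multiplicity 3), 5 (algebraic multiplicity 3).

For λ = -5: rank(A + 5I) = 3. The eigenspace has dimension 6 - 3 = 3, so there are 3 Jordan blocks; the rank sequence gives block sizes [1, 1, 1].

For λ = 5: rank(A - 5I) = 3. The eigenspace has dimension 6 - 3 = 3, so there are 3 Jordan blocks; the rank sequence gives block sizes [1, 1, 1].

Assembling the blocks gives the Jordan form J above.

J = [[-5, 0, 0, 0, 0, 0], [0, -5, 0, 0, 0, 0], [0, 0, -5, 0, 0, 0], [0, 0, 0, 5, 0, 0], [0, 0, 0, 0, 5, 0], [0, 0, 0, 0, 0, 5]]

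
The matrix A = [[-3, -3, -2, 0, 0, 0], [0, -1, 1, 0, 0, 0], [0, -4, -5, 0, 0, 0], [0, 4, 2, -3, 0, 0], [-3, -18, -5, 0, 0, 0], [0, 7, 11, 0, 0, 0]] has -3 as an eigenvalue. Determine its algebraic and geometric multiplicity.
The characteristic polynomial is x^2(x + 3)^4, so the factor x + 3 appears with exponent 4: the algebraic multiplicity is 4.

rank(A + 3I) = 4, so the eigenspace has dimension 6 - 4 = 2: the geometric multiplicity is 2.

Since 2 < 4, A is not diagonalizable.

algebraic multiplicity 4, geometric multiplicity 2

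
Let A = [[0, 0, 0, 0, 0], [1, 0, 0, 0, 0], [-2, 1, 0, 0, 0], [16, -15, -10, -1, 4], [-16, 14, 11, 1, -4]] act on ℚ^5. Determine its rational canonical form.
The invariant factors of A (the non-unit diagonal entries of the Smith normal form of xI - A over ℚ[x]) are x^4(x + 5), each dividing the next. The characteristic polynomial is their product, x^4(x + 5).

The rational canonical form is the block-diagonal matrix of companion matrices C(f_i):
R = [[0, 0, 0, 0, 0], [1, 0, 0, 0, 0], [0, 1, 0, 0, 0], [0, 0, 1, 0, 0], [0, 0, 0, 1, -5]].

R = [[0, 0, 0, 0, 0], [1, 0, 0, 0, 0], [0, 1, 0, 0, 0], [0, 0, 1, 0, 0], [0, 0, 0, 1, -5]]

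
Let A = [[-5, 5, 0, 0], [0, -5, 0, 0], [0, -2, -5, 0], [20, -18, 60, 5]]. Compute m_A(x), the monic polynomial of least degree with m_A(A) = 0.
The characteristic polynomial factors as (x - 5)(x + 5)^3. The minimal polynomial is ∏(x - λ)^{k_λ} where k_λ is the size of the largest Jordan block at λ.

For λ = -5: rank(A + 5I) = 2, and the largest Jordan block has size 2 (the smallest k with rank((A + 5I)^k) = rank((A + 5I)^(k+1))).
For λ = 5: rank(A - 5I) = 3, and the largest Jordan block has size 1 (the smallest k with rank((A - 5I)^k) = rank((A - 5I)^(k+1))).

So m_A(x) = (x - 5)(x + 5)^2.

m_A(x) = (x - 5)(x + 5)^2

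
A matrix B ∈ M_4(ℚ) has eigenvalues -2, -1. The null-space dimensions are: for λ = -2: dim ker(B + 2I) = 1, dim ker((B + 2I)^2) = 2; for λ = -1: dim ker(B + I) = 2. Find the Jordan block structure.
Jordan blocks: (-2, 2), (-1, 1), (-1, 1)

λ = -2: successive nullity increments [1, 1] count blocks of size ≥ k; block sizes are [2].
λ = -1: successive nullity increments [2] count blocks of size ≥ k; block sizes are [1, 1].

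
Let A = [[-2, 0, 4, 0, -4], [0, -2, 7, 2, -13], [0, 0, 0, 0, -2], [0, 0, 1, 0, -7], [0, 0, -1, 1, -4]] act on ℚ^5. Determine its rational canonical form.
R = [[-2, 0, 0, 0, 0], [0, -2, 0, 0, 0], [0, 0, 0, 0, -2], [0, 0, 1, 0, -5], [0, 0, 0, 1, -4]]

The invariant factors of A (the non-unit diagonal entries of the Smith normal form of xI - A over ℚ[x]) are x + 2, x + 2, (x + 1)^2(x + 2), each dividing the next. The characteristic polynomial is their product, (x + 1)^2(x + 2)^3.

The rational canonical form is the block-diagonal matrix of companion matrices C(f_i):
R = [[-2, 0, 0, 0, 0], [0, -2, 0, 0, 0], [0, 0, 0, 0, -2], [0, 0, 1, 0, -5], [0, 0, 0, 1, -4]].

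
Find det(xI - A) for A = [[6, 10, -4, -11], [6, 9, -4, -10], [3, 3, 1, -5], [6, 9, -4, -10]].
xI - A = [[x - 6, -10, 4, 11], [-6, x - 9, 4, 10], [-3, -3, x - 1, 5], [-6, -9, 4, x + 10]].

Expanding det(xI - A) along the first row:
det(xI - A) = + (x - 6)·det([[x - 9, 4, 10], [-3, x - 1, 5], [-9, 4, x + 10]]) - (-10)·det([[-6, 4, 10], [-3, x - 1, 5], [-6, 4, x + 10]]) + (4)·det([[-6, x - 9, 10], [-3, -3, 5], [-6, -9, x + 10]]) - (11)·det([[-6, x - 9, 4], [-3, -3, x - 1], [-6, -9, 4]]).

Evaluating gives χ_A(x) = x^4 - 6x^3 + 9x^2 = x^2(x - 3)^2.

χ_A(x) = x^2(x - 3)^2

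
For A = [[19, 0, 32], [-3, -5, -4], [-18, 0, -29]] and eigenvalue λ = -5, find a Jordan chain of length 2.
v_1 = [[-1, 0, 1]]^T, v_2 = [[8, -1, -6]]^T

We seek v_1 ∈ ker((A + 5I)^2) \ ker(A + 5I), then set v_{i+1} = (A + 5I) v_i.

One such chain is v_1 = [[-1, 0, 1]]^T, v_2 = [[8, -1, -6]]^T. Check: (A + 5I) v_2 = [[0, 0, 0]]^T = 0.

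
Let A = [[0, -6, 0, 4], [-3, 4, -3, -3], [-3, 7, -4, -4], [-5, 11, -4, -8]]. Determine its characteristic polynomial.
xI - A = [[x, 6, 0, -4], [3, x - 4, 3, 3], [3, -7, x + 4, 4], [5, -11, 4, x + 8]].

Expanding det(xI - A) along the first row:
det(xI - A) = + (x)·det([[x - 4, 3, 3], [-7, x + 4, 4], [-11, 4, x + 8]]) - (6)·det([[3, 3, 3], [3, x + 4, 4], [5, 4, x + 8]]) + (0)·det([[3, x - 4, 3], [3, -7, 4], [5, -11, x + 8]]) - (-4)·det([[3, x - 4, 3], [3, -7, x + 4], [5, -11, 4]]).

Evaluating gives χ_A(x) = x^4 + 8x^3 + 24x^2 + 32x + 16 = (x + 2)^4.

χ_A(x) = (x + 2)^4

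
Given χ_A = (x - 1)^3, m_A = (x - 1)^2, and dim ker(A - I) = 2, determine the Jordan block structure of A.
Jordan blocks: (1, 2), (1, 1)

λ = 1: algebraic multiplicity 3 (exponent in χ_A), largest block size 2 (exponent in m_A), 2 blocks (geometric multiplicity). These force block sizes [2, 1].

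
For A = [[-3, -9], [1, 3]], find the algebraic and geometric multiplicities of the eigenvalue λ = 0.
The characteristic polynomial is x^2, so the factor x appears with exponent 2: the algebraic multiplicity is 2.

rank(A) = 1, so the eigenspace has dimension 2 - 1 = 1: the geometric multiplicity is 1.

Since 1 < 2, A is not diagonalizable.

algebraic multiplicity 2, geometric multiplicity 1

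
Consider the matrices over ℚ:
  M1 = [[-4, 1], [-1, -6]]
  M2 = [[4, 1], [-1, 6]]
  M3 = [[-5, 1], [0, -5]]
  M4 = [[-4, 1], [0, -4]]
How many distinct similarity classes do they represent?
Characteristic polynomials: χ_{M1} = (x + 5)^2, χ_{M2} = (x - 5)^2, χ_{M3} = (x + 5)^2, χ_{M4} = (x + 4)^2.

{M1, M3}: invariant factors (x + 5)^2.

{M2}: invariant factors (x - 5)^2.

{M4}: invariant factors (x + 4)^2.

Matrices are similar if and only if their invariant-factor lists agree; the partition into similarity classes is {M1, M3}, {M2}, {M4}.

3 classes: {M1, M3}, {M2}, {M4}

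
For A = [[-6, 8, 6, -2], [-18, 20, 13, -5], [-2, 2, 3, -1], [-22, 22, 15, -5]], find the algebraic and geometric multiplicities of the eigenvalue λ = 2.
algebraic multiplicity 3, geometric multiplicity 2

The characteristic polynomial is (x - 6)(x - 2)^3, so the factor x - 2 appears with exponent 3: the algebraic multiplicity is 3.

rank(A - 2I) = 2, so the eigenspace has dimension 4 - 2 = 2: the geometric multiplicity is 2.

Since 2 < 3, A is not diagonalizable.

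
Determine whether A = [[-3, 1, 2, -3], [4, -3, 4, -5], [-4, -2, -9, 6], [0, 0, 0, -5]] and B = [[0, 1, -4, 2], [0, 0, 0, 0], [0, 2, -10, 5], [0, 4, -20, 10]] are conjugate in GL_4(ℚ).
No.

trace(A) = -20 but trace(B) = 0. The trace is a similarity invariant, so A and B are not similar.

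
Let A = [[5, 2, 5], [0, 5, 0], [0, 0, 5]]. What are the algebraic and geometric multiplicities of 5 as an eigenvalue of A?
algebraic multiplicity 3, geometric multiplicity 2

The characteristic polynomial is (x - 5)^3, so the factor x - 5 appears with exponent 3: the algebraic multiplicity is 3.

rank(A - 5I) = 1, so the eigenspace has dimension 3 - 1 = 2: the geometric multiplicity is 2.

Since 2 < 3, A is not diagonalizable.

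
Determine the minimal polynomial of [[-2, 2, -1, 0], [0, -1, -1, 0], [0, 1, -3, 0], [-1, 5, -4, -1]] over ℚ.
The characteristic polynomial factors as (x + 1)(x + 2)^3. The minimal polynomial is ∏(x - λ)^{k_λ} where k_λ is the size of the largest Jordan block at λ.

For λ = -2: rank(A + 2I) = 3, and the largest Jordan block has size 3 (the smallest k with rank((A + 2I)^k) = rank((A + 2I)^(k+1))).
For λ = -1: rank(A + I) = 3, and the largest Jordan block has size 1 (the smallest k with rank((A + I)^k) = rank((A + I)^(k+1))).

So m_A(x) = (x + 1)(x + 2)^3.

m_A(x) = (x + 1)(x + 2)^3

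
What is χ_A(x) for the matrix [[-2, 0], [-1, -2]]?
χ_A(x) = (x + 2)^2

xI - A = [[x + 2, 0], [1, x + 2]].

Expanding det(xI - A) along the first row:
det(xI - A) = + (x + 2)·det([[x + 2]]) - (0)·det([[1]]).

Evaluating gives χ_A(x) = x^2 + 4x + 4 = (x + 2)^2.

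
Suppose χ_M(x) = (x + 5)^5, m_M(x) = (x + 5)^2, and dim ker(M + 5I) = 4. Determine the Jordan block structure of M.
λ = -5: algebraic multiplicity 5 (exponent in χ_M), largest block size 2 (exponent in m_M), 4 blocks (geometric multiplicity). These force block sizes [2, 1, 1, 1].

Jordan blocks: (-5, 2), (-5, 1), (-5, 1), (-5, 1)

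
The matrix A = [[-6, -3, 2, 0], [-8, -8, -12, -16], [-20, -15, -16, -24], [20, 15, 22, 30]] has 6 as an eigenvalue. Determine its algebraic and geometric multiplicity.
The characteristic polynomial is (x - 6)(x + 2)^3, so the factor x - 6 appears with exponent 1: the algebraic multiplicity is 1.

rank(A - 6I) = 3, so the eigenspace has dimension 4 - 3 = 1: the geometric multiplicity is 1.

algebraic multiplicity 1, geometric multiplicity 1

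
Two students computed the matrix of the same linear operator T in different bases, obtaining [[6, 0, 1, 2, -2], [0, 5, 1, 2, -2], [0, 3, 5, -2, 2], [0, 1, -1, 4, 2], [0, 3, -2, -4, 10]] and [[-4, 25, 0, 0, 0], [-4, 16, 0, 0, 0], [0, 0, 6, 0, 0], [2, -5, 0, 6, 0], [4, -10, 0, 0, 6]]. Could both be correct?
No.

Both have characteristic polynomial (x - 6)^5, but the minimal polynomial of A is (x - 6)^3 while the minimal polynomial of B is (x - 6)^2. The minimal polynomial is a similarity invariant, so A and B are not similar.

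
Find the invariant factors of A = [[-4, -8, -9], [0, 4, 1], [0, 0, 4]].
(x - 4)^2(x + 4)

The Jordan structure of A has elementary divisors (x + 4), (x - 4)^2. Arranging the block sizes at each eigenvalue in decreasing order and taking row products gives the invariant factors.

Invariant factors (smallest first, each dividing the next): (x - 4)^2(x + 4).

Check: the last factor (x - 4)^2(x + 4) is the minimal polynomial, and the product (x - 4)^2(x + 4) is the characteristic polynomial.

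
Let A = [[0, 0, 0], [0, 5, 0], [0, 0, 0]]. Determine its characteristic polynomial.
χ_A(x) = x^2(x - 5)

xI - A = [[x, 0, 0], [0, x - 5, 0], [0, 0, x]].

Expanding det(xI - A) along the first row:
det(xI - A) = + (x)·det([[x - 5, 0], [0, x]]) - (0)·det([[0, 0], [0, x]]) + (0)·det([[0, x - 5], [0, 0]]).

Evaluating gives χ_A(x) = x^3 - 5x^2 = x^2(x - 5).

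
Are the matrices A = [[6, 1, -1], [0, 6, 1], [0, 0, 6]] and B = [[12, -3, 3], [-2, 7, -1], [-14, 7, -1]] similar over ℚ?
No.

Both have characteristic polynomial (x - 6)^3, but the minimal polynomial of A is (x - 6)^3 while the minimal polynomial of B is (x - 6)^2. The minimal polynomial is a similarity invariant, so A and B are not similar.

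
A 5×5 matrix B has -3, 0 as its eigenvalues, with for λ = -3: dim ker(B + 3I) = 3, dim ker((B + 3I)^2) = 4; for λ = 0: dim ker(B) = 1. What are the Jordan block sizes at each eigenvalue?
λ = -3: successive nullity increments [3, 1] count blocks of size ≥ k; block sizes are [2, 1, 1].
λ = 0: successive nullity increments [1] count blocks of size ≥ k; block sizes are [1].

Jordan blocks: (-3, 2), (-3, 1), (-3, 1), (0, 1)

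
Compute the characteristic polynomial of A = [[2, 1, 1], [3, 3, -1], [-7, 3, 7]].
χ_A(x) = (x - 4)^3

xI - A = [[x - 2, -1, -1], [-3, x - 3, 1], [7, -3, x - 7]].

Expanding det(xI - A) along the first row:
det(xI - A) = + (x - 2)·det([[x - 3, 1], [-3, x - 7]]) - (-1)·det([[-3, 1], [7, x - 7]]) + (-1)·det([[-3, x - 3], [7, -3]]).

Evaluating gives χ_A(x) = x^3 - 12x^2 + 48x - 64 = (x - 4)^3.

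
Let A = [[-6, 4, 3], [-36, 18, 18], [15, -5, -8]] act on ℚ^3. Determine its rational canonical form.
R = [[0, 0, -18], [1, 0, 15], [0, 1, 4]]

The invariant factors of A (the non-unit diagonal entries of the Smith normal form of xI - A over ℚ[x]) are (x - 6)(x - 1)(x + 3), each dividing the next. The characteristic polynomial is their product, (x - 6)(x - 1)(x + 3).

The rational canonical form is the block-diagonal matrix of companion matrices C(f_i):
R = [[0, 0, -18], [1, 0, 15], [0, 1, 4]].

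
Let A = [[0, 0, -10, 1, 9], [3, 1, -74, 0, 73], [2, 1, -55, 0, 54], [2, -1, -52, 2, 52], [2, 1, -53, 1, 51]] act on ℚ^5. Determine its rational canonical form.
The invariant factors of A (the non-unit diagonal entries of the Smith normal form of xI - A over ℚ[x]) are (x - 3)(x^2 + 2x + 2)^2, each dividing the next. The characteristic polynomial is their product, (x - 3)(x^2 + 2x + 2)^2.

The rational canonical form is the block-diagonal matrix of companion matrices C(f_i):
R = [[0, 0, 0, 0, 12], [1, 0, 0, 0, 20], [0, 1, 0, 0, 16], [0, 0, 1, 0, 4], [0, 0, 0, 1, -1]].

Note the characteristic polynomial does not split into linear factors over ℚ, so A has no Jordan form over ℚ; the rational canonical form exists over any field.

R = [[0, 0, 0, 0, 12], [1, 0, 0, 0, 20], [0, 1, 0, 0, 16], [0, 0, 1, 0, 4], [0, 0, 0, 1, -1]]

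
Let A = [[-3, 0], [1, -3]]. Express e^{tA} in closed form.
A has Jordan form J = [[-3, 1], [0, -3]] with A = PJP^{-1}, so e^{tA} = P e^{tJ} P^{-1}.

For a Jordan block J_k(λ), e^{tJ_k(λ)} = e^{λt} · (I + tN + t^2 N^2/2! + ... + t^{k-1} N^{k-1}/(k-1)!) where N is the nilpotent superdiagonal part.

Assembling the blocks and conjugating back gives the entries of e^{tA} as shown above.

e^{tA} = [[e^{-3*t}, 0], [t*e^{-3*t}, e^{-3*t}]]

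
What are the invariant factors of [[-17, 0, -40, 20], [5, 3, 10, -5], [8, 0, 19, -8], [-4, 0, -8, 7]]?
x - 3, x - 3, (x - 3)^2

The Jordan structure of A has elementary divisors (x - 3)^2, (x - 3), (x - 3). Arranging the block sizes at each eigenvalue in decreasing order and taking row products gives the invariant factors.

Invariant factors (smallest first, each dividing the next): x - 3, x - 3, (x - 3)^2.

Check: the last factor (x - 3)^2 is the minimal polynomial, and the product (x - 3)^4 is the characteristic polynomial.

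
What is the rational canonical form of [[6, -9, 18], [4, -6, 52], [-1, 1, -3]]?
R = [[0, 0, 120], [1, 0, 34], [0, 1, -3]]

The invariant factors of A (the non-unit diagonal entries of the Smith normal form of xI - A over ℚ[x]) are (x - 6)(x + 4)(x + 5), each dividing the next. The characteristic polynomial is their product, (x - 6)(x + 4)(x + 5).

The rational canonical form is the block-diagonal matrix of companion matrices C(f_i):
R = [[0, 0, 120], [1, 0, 34], [0, 1, -3]].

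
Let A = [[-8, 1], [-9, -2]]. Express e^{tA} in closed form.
e^{tA} = [[(1 - 3*t)*e^{-5*t}, t*e^{-5*t}], [-9*t*e^{-5*t}, (3*t + 1)*e^{-5*t}]]

A has Jordan form J = [[-5, 1], [0, -5]] with A = PJP^{-1}, so e^{tA} = P e^{tJ} P^{-1}.

For a Jordan block J_k(λ), e^{tJ_k(λ)} = e^{λt} · (I + tN + t^2 N^2/2! + ... + t^{k-1} N^{k-1}/(k-1)!) where N is the nilpotent superdiagonal part.

Assembling the blocks and conjugating back gives the entries of e^{tA} as shown above.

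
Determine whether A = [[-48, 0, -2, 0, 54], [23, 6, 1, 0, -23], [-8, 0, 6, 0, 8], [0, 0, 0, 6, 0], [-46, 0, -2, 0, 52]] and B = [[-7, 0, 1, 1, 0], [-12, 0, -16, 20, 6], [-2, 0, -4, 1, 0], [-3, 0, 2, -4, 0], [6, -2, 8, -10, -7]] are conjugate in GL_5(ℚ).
trace(A) = 22 but trace(B) = -22. The trace is a similarity invariant, so A and B are not similar.

No.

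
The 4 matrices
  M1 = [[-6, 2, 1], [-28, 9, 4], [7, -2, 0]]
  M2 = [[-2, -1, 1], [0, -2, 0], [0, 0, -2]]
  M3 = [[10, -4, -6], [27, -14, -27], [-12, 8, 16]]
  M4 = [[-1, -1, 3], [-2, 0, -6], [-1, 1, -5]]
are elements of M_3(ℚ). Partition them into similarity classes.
Characteristic polynomials: χ_{M1} = (x - 1)^3, χ_{M2} = (x + 2)^3, χ_{M3} = (x - 4)^3, χ_{M4} = (x + 2)^3.

{M1}: invariant factors x - 1, (x - 1)^2.

{M2, M4}: invariant factors x + 2, (x + 2)^2.

{M3}: invariant factors x - 4, (x - 4)^2.

Matrices are similar if and only if their invariant-factor lists agree; the partition into similarity classes is {M1}, {M2, M4}, {M3}.

3 classes: {M1}, {M2, M4}, {M3}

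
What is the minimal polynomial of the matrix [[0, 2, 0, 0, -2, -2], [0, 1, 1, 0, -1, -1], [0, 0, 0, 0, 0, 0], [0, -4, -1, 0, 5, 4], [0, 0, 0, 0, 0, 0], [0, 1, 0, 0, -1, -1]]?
The characteristic polynomial factors as x^6. The minimal polynomial is ∏(x - λ)^{k_λ} where k_λ is the size of the largest Jordan block at λ.

For λ = 0: rank(A) = 3, and the largest Jordan block has size 3 (the smallest k with rank(A^k) = rank(A^(k+1))).

So m_A(x) = x^3.

m_A(x) = x^3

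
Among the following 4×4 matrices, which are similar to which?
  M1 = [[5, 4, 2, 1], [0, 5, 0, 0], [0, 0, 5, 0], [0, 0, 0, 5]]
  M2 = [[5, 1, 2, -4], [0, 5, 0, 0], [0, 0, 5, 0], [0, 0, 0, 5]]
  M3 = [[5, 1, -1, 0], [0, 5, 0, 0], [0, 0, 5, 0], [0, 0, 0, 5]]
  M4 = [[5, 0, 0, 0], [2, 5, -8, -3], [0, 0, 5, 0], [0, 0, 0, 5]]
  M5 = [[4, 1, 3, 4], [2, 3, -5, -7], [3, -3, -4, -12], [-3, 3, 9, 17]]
Characteristic polynomials: χ_{M1} = (x - 5)^4, χ_{M2} = (x - 5)^4, χ_{M3} = (x - 5)^4, χ_{M4} = (x - 5)^4, χ_{M5} = (x - 5)^4.

{M1, M2, M3, M4}: invariant factors x - 5, x - 5, (x - 5)^2.

{M5}: invariant factors x - 5, (x - 5)^3.

Matrices are similar if and only if their invariant-factor lists agree; the partition into similarity classes is {M1, M2, M3, M4}, {M5}.

2 classes: {M1, M2, M3, M4}, {M5}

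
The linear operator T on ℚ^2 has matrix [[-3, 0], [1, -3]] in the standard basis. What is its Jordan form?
The characteristic polynomial is det(xI - A) = (x + 3)^2, so the eigenvalues are -3 (algebraic multiplicity 2).

For λ = -3: rank(A + 3I) = 1, rank((A + 3I)^2) = 0. The eigenspace has dimension 2 - 1 = 1, so there is 1 Jordan block; the rank sequence gives block sizes [2].

Assembling the blocks gives the Jordan form J above.

J = [[-3, 1], [0, -3]]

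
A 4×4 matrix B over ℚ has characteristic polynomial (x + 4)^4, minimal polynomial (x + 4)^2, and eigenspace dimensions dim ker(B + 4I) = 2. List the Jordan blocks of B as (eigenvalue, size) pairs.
Jordan blocks: (-4, 2), (-4, 2)

λ = -4: algebraic multiplicity 4 (exponent in χ_B), largest block size 2 (exponent in m_B), 2 blocks (geometric multiplicity). These force block sizes [2, 2].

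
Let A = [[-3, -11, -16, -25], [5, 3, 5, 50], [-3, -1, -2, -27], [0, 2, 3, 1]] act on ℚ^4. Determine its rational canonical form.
The invariant factors of A (the non-unit diagonal entries of the Smith normal form of xI - A over ℚ[x]) are x + 2, (x - 5)(x + 2)^2, each dividing the next. The characteristic polynomial is their product, (x - 5)(x + 2)^3.

The rational canonical form is the block-diagonal matrix of companion matrices C(f_i):
R = [[-2, 0, 0, 0], [0, 0, 0, 20], [0, 1, 0, 16], [0, 0, 1, 1]].

R = [[-2, 0, 0, 0], [0, 0, 0, 20], [0, 1, 0, 16], [0, 0, 1, 1]]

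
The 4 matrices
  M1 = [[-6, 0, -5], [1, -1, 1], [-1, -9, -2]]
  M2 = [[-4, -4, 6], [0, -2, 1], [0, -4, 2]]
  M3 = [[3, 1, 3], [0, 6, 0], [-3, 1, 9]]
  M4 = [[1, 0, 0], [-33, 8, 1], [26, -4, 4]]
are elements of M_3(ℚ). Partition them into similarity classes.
Characteristic polynomials: χ_{M1} = (x + 1)(x + 4)^2, χ_{M2} = x^2(x + 4), χ_{M3} = (x - 6)^3, χ_{M4} = (x - 6)^2(x - 1).

{M1}: invariant factors (x + 1)(x + 4)^2.

{M2}: invariant factors x^2(x + 4).

{M3}: invariant factors x - 6, (x - 6)^2.

{M4}: invariant factors (x - 6)^2(x - 1).

Matrices are similar if and only if their invariant-factor lists agree; the partition into similarity classes is {M1}, {M2}, {M3}, {M4}.

4 classes: {M1}, {M2}, {M3}, {M4}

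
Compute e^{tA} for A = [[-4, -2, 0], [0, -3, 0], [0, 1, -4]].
A has Jordan form J = [[-4, 0, 0], [0, -4, 0], [0, 0, -3]] with A = PJP^{-1}, so e^{tA} = P e^{tJ} P^{-1}.

For a Jordan block J_k(λ), e^{tJ_k(λ)} = e^{λt} · (I + tN + t^2 N^2/2! + ... + t^{k-1} N^{k-1}/(k-1)!) where N is the nilpotent superdiagonal part.

Assembling the blocks and conjugating back gives the entries of e^{tA} as shown above.

e^{tA} = [[e^{-4*t}, 2*(1 - e^{t})*e^{-4*t}, 0], [0, e^{-3*t}, 0], [0, (e^{t} - 1)*e^{-4*t}, e^{-4*t}]]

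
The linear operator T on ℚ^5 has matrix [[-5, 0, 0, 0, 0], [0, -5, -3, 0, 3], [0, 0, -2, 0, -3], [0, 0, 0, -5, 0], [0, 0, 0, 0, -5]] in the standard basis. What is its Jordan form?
The characteristic polynomial is det(xI - A) = (x + 2)(x + 5)^4, so the eigenvalues are -5 (algebraic multiplicity 4), -2 (algebraic multiplicity 1).

For λ = -5: rank(A + 5I) = 1. The eigenspace has dimension 5 - 1 = 4, so there are 4 Jordan blocks; the rank sequence gives block sizes [1, 1, 1, 1].

For λ = -2: algebraic multiplicity 1 gives one 1×1 block.

Assembling the blocks gives the Jordan form J above.

J = [[-5, 0, 0, 0, 0], [0, -5, 0, 0, 0], [0, 0, -5, 0, 0], [0, 0, 0, -5, 0], [0, 0, 0, 0, -2]]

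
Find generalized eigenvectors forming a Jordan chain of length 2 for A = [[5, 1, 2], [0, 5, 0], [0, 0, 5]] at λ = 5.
v_1 = [[-1, -1, 1]]^T, v_2 = [[1, 0, 0]]^T

We seek v_1 ∈ ker((A - 5I)^2) \ ker(A - 5I), then set v_{i+1} = (A - 5I) v_i.

One such chain is v_1 = [[-1, -1, 1]]^T, v_2 = [[1, 0, 0]]^T. Check: (A - 5I) v_2 = [[0, 0, 0]]^T = 0.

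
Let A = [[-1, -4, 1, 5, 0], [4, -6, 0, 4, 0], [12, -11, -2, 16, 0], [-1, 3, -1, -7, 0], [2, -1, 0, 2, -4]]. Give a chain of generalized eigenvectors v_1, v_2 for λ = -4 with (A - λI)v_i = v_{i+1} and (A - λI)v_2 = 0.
We seek v_1 ∈ ker((A + 4I)^2) \ ker(A + 4I), then set v_{i+1} = (A + 4I) v_i.

One such chain is v_1 = [[0, 1, 2, 0, 0]]^T, v_2 = [[-2, -2, -7, 1, -1]]^T. Check: (A + 4I) v_2 = [[0, 0, 0, 0, 0]]^T = 0.

v_1 = [[0, 1, 2, 0, 0]]^T, v_2 = [[-2, -2, -7, 1, -1]]^T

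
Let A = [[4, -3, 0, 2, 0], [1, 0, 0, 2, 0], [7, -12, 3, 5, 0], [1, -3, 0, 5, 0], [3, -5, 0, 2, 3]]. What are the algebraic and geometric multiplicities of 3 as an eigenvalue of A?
algebraic multiplicity 5, geometric multiplicity 3

The characteristic polynomial is (x - 3)^5, so the factor x - 3 appears with exponent 5: the algebraic multiplicity is 5.

rank(A - 3I) = 2, so the eigenspace has dimension 5 - 2 = 3: the geometric multiplicity is 3.

Since 3 < 5, A is not diagonalizable.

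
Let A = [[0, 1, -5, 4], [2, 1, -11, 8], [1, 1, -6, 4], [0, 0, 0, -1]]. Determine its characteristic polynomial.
xI - A = [[x, -1, 5, -4], [-2, x - 1, 11, -8], [-1, -1, x + 6, -4], [0, 0, 0, x + 1]].

Expanding det(xI - A) along the first row:
det(xI - A) = + (x)·det([[x - 1, 11, -8], [-1, x + 6, -4], [0, 0, x + 1]]) - (-1)·det([[-2, 11, -8], [-1, x + 6, -4], [0, 0, x + 1]]) + (5)·det([[-2, x - 1, -8], [-1, -1, -4], [0, 0, x + 1]]) - (-4)·det([[-2, x - 1, 11], [-1, -1, x + 6], [0, 0, 0]]).

Evaluating gives χ_A(x) = x^4 + 6x^3 + 13x^2 + 12x + 4 = (x + 1)^2(x + 2)^2.

χ_A(x) = (x + 1)^2(x + 2)^2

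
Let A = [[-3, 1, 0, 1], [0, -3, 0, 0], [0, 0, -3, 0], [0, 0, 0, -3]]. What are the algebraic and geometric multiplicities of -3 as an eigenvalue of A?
algebraic multiplicity 4, geometric multiplicity 3

The characteristic polynomial is (x + 3)^4, so the factor x + 3 appears with exponent 4: the algebraic multiplicity is 4.

rank(A + 3I) = 1, so the eigenspace has dimension 4 - 1 = 3: the geometric multiplicity is 3.

Since 3 < 4, A is not diagonalizable.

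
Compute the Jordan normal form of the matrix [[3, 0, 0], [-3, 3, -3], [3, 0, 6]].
The characteristic polynomial is det(xI - A) = (x - 6)(x - 3)^2, so the eigenvalues are 3 (algebraic multiplicity 2), 6 (algebraic multiplicity 1).

For λ = 3: rank(A - 3I) = 1. The eigenspace has dimension 3 - 1 = 2, so there are 2 Jordan blocks; the rank sequence gives block sizes [1, 1].

For λ = 6: algebraic multiplicity 1 gives one 1×1 block.

Assembling the blocks gives the Jordan form J above.

J = [[3, 0, 0], [0, 3, 0], [0, 0, 6]]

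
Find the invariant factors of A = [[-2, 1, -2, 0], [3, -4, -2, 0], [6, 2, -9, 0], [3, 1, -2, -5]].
x + 5, x + 5, (x + 5)^2

The Jordan structure of A has elementary divisors (x + 5)^2, (x + 5), (x + 5). Arranging the block sizes at each eigenvalue in decreasing order and taking row products gives the invariant factors.

Invariant factors (smallest first, each dividing the next): x + 5, x + 5, (x + 5)^2.

Check: the last factor (x + 5)^2 is the minimal polynomial, and the product (x + 5)^4 is the characteristic polynomial.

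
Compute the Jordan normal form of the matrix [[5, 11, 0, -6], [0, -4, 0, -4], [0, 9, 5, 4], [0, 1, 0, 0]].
The characteristic polynomial is det(xI - A) = (x - 5)^2(x + 2)^2, so the eigenvalues are -2 (algebraic multiplicity 2), 5 (algebraic multiplicity 2).

For λ = -2: rank(A + 2I) = 3, rank((A + 2I)^2) = 2. The eigenspace has dimension 4 - 3 = 1, so there is 1 Jordan block; the rank sequence gives block sizes [2].

For λ = 5: rank(A - 5I) = 2. The eigenspace has dimension 4 - 2 = 2, so there are 2 Jordan blocks; the rank sequence gives block sizes [1, 1].

Assembling the blocks gives the Jordan form J above.

J = [[-2, 1, 0, 0], [0, -2, 0, 0], [0, 0, 5, 0], [0, 0, 0, 5]]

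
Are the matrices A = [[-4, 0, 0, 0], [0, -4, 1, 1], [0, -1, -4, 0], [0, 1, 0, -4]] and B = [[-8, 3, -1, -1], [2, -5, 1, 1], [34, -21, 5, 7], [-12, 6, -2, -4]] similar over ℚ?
trace(A) = -16 but trace(B) = -12. The trace is a similarity invariant, so A and B are not similar.

No.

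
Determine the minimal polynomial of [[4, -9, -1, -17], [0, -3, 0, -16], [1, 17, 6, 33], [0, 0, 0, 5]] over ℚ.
The characteristic polynomial factors as (x - 5)^3(x + 3). The minimal polynomial is ∏(x - λ)^{k_λ} where k_λ is the size of the largest Jordan block at λ.

For λ = -3: rank(A + 3I) = 3, and the largest Jordan block has size 1 (the smallest k with rank((A + 3I)^k) = rank((A + 3I)^(k+1))).
For λ = 5: rank(A - 5I) = 2, and the largest Jordan block has size 2 (the smallest k with rank((A - 5I)^k) = rank((A - 5I)^(k+1))).

So m_A(x) = (x - 5)^2(x + 3).

m_A(x) = (x - 5)^2(x + 3)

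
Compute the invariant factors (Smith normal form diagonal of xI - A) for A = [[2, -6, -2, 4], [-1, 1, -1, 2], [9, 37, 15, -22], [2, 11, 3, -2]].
The Jordan structure of A has elementary divisors (x - 4)^2, (x - 4)^2. Arranging the block sizes at each eigenvalue in decreasing order and taking row products gives the invariant factors.

Invariant factors (smallest first, each dividing the next): (x - 4)^2, (x - 4)^2.

Check: the last factor (x - 4)^2 is the minimal polynomial, and the product (x - 4)^4 is the characteristic polynomial.

(x - 4)^2, (x - 4)^2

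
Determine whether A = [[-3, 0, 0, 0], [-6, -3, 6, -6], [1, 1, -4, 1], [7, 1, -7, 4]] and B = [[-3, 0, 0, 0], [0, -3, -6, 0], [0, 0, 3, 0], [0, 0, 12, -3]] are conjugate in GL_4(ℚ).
No.

Both have characteristic polynomial (x - 3)(x + 3)^3, but the minimal polynomial of A is (x - 3)(x + 3)^2 while the minimal polynomial of B is (x - 3)(x + 3). The minimal polynomial is a similarity invariant, so A and B are not similar.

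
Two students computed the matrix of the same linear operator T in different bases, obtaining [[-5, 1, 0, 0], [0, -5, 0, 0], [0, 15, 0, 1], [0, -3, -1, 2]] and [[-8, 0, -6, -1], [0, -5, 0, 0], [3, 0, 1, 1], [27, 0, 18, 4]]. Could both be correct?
Both have characteristic polynomial (x - 1)^2(x + 5)^2, but the minimal polynomial of A is (x - 1)^2(x + 5)^2 while the minimal polynomial of B is (x - 1)^2(x + 5). The minimal polynomial is a similarity invariant, so A and B are not similar.

No.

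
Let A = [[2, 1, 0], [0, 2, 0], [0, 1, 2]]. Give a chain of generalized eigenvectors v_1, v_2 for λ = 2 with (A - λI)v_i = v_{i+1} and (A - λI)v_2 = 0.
We seek v_1 ∈ ker((A - 2I)^2) \ ker(A - 2I), then set v_{i+1} = (A - 2I) v_i.

One such chain is v_1 = [[0, 1, 0]]^T, v_2 = [[1, 0, 1]]^T. Check: (A - 2I) v_2 = [[0, 0, 0]]^T = 0.

v_1 = [[0, 1, 0]]^T, v_2 = [[1, 0, 1]]^T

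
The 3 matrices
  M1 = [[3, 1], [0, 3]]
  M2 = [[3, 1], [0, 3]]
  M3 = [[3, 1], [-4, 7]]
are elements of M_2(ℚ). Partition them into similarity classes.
2 classes: {M1, M2}, {M3}

Characteristic polynomials: χ_{M1} = (x - 3)^2, χ_{M2} = (x - 3)^2, χ_{M3} = (x - 5)^2.

{M1, M2}: invariant factors (x - 3)^2.

{M3}: invariant factors (x - 5)^2.

Matrices are similar if and only if their invariant-factor lists agree; the partition into similarity classes is {M1, M2}, {M3}.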